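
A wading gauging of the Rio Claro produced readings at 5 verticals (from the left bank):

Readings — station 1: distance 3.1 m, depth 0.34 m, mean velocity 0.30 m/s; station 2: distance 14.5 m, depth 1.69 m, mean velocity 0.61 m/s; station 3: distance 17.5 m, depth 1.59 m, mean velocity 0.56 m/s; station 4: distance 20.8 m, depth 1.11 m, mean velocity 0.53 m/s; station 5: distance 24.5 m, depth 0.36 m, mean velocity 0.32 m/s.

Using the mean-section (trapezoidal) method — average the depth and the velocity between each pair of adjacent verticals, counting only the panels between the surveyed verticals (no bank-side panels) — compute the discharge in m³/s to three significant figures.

Panel 1-2: Δb = 11.4 m, d̄ = (0.34+1.69)/2 = 1.015, v̄ = (0.30+0.61)/2 = 0.455 → q = 11.4×1.015×0.455 = 5.265 m³/s
Panel 2-3: Δb = 3 m, d̄ = (1.69+1.59)/2 = 1.64, v̄ = (0.61+0.56)/2 = 0.585 → q = 3×1.64×0.585 = 2.878 m³/s
Panel 3-4: Δb = 3.3 m, d̄ = (1.59+1.11)/2 = 1.35, v̄ = (0.56+0.53)/2 = 0.545 → q = 3.3×1.35×0.545 = 2.428 m³/s
Panel 4-5: Δb = 3.7 m, d̄ = (1.11+0.36)/2 = 0.735, v̄ = (0.53+0.32)/2 = 0.425 → q = 3.7×0.735×0.425 = 1.156 m³/s
Q = Σ q = 11.73 m³/s

11.7 m³/s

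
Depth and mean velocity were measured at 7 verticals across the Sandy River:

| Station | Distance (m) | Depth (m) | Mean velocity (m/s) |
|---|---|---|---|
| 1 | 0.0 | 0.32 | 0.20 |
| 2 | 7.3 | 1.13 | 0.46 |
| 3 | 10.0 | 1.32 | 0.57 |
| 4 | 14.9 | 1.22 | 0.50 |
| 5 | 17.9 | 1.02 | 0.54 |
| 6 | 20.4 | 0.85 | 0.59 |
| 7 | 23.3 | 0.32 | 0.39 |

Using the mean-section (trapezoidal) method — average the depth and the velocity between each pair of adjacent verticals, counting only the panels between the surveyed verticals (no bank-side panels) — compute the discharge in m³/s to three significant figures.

Panel 1-2: Δb = 7.3 m, d̄ = (0.32+1.13)/2 = 0.725, v̄ = (0.20+0.46)/2 = 0.33 → q = 7.3×0.725×0.33 = 1.747 m³/s
Panel 2-3: Δb = 2.7 m, d̄ = (1.13+1.32)/2 = 1.225, v̄ = (0.46+0.57)/2 = 0.515 → q = 2.7×1.225×0.515 = 1.703 m³/s
Panel 3-4: Δb = 4.9 m, d̄ = (1.32+1.22)/2 = 1.27, v̄ = (0.57+0.50)/2 = 0.535 → q = 4.9×1.27×0.535 = 3.329 m³/s
Panel 4-5: Δb = 3 m, d̄ = (1.22+1.02)/2 = 1.12, v̄ = (0.50+0.54)/2 = 0.52 → q = 3×1.12×0.52 = 1.747 m³/s
Panel 5-6: Δb = 2.5 m, d̄ = (1.02+0.85)/2 = 0.935, v̄ = (0.54+0.59)/2 = 0.565 → q = 2.5×0.935×0.565 = 1.321 m³/s
Panel 6-7: Δb = 2.9 m, d̄ = (0.85+0.32)/2 = 0.585, v̄ = (0.59+0.39)/2 = 0.49 → q = 2.9×0.585×0.49 = 0.8313 m³/s
Q = Σ q = 10.68 m³/s

10.7 m³/s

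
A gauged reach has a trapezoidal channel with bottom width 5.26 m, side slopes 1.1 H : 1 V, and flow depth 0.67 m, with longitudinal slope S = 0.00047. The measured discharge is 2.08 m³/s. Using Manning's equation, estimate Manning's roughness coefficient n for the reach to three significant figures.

0.0283

A = (b + z·y)·y = (5.26 + 1.1×0.67)×0.67 = 4.018 m²
P = b + 2y√(1+z²) = 5.26 + 2×0.67×√(1+1.1²) = 7.252 m
R = A/P = 4.018/7.252 = 0.5540 m
n = (1/Q)·A·R^(2/3)·S^(1/2) = (1/2.08) × 4.018 × 0.6746 × 0.02168 = 0.02825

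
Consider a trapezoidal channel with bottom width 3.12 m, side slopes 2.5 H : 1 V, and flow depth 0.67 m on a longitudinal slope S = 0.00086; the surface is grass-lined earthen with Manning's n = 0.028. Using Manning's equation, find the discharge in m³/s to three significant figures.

2.06 m³/s

A = (b + z·y)·y = (3.12 + 2.5×0.67)×0.67 = 3.213 m²
P = b + 2y√(1+z²) = 3.12 + 2×0.67×√(1+2.5²) = 6.728 m
R = A/P = 3.213/6.728 = 0.4775 m
Q = (1/n)·A·R^(2/3)·S^(1/2) = (1/0.028) × 3.213 × 0.4775^(2/3) × 0.00086^(1/2) = 2.056 m³/s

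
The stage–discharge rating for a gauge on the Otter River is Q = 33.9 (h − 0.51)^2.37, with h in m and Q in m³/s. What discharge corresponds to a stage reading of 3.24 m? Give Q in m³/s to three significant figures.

366 m³/s

Q = 33.9 × (3.24 − 0.51)^2.37 = 33.9 × 2.73^2.37 = 366.4 m³/s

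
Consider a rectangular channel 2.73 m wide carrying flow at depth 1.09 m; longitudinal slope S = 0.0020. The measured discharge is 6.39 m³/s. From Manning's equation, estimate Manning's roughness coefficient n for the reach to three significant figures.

A = b·y = 2.73 × 1.09 = 2.976 m²
P = b + 2y = 2.73 + 2×1.09 = 4.910 m
R = A/P = 2.976/4.910 = 0.6060 m
n = (1/Q)·A·R^(2/3)·S^(1/2) = (1/6.39) × 2.976 × 0.7162 × 0.04472 = 0.01491

0.0149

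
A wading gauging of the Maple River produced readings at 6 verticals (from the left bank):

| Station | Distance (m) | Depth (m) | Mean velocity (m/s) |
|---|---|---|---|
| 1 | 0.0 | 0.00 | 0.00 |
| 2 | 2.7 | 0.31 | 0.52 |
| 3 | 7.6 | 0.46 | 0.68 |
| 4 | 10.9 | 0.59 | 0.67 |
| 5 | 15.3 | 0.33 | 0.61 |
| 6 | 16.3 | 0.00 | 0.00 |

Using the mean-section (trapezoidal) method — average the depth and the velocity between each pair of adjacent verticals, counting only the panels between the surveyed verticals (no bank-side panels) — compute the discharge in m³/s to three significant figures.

Panel 1-2: Δb = 2.7 m, d̄ = (0.00+0.31)/2 = 0.155, v̄ = (0.00+0.52)/2 = 0.26 → q = 2.7×0.155×0.26 = 0.1088 m³/s
Panel 2-3: Δb = 4.9 m, d̄ = (0.31+0.46)/2 = 0.385, v̄ = (0.52+0.68)/2 = 0.6 → q = 4.9×0.385×0.6 = 1.132 m³/s
Panel 3-4: Δb = 3.3 m, d̄ = (0.46+0.59)/2 = 0.525, v̄ = (0.68+0.67)/2 = 0.675 → q = 3.3×0.525×0.675 = 1.169 m³/s
Panel 4-5: Δb = 4.4 m, d̄ = (0.59+0.33)/2 = 0.46, v̄ = (0.67+0.61)/2 = 0.64 → q = 4.4×0.46×0.64 = 1.295 m³/s
Panel 5-6: Δb = 1 m, d̄ = (0.33+0.00)/2 = 0.165, v̄ = (0.61+0.00)/2 = 0.305 → q = 1×0.165×0.305 = 0.05033 m³/s
Q = Σ q = 3.756 m³/s

3.76 m³/s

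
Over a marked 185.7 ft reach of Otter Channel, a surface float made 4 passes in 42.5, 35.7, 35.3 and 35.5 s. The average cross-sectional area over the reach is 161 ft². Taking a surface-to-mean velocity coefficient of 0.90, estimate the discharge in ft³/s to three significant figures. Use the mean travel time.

722 ft³/s

t̄ = (42.5 + 35.7 + 35.3 + 35.5) / 4 = 37.25 s
v_surface = L / t̄ = 185.7 / 37.25 = 4.985 ft/s
v_mean = 0.90 × 4.985 = 4.487 ft/s
Q = A × v_mean = 161 × 4.487 = 722.4 ft³/s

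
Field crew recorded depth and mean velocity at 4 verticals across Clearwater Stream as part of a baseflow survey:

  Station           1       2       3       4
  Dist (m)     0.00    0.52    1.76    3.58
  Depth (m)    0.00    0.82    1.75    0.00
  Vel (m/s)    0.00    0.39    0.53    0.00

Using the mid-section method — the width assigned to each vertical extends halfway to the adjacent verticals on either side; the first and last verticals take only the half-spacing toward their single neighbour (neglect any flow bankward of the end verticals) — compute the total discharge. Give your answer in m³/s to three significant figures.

w_2 = (1.76 − 0.00)/2 = 0.88 m; q_2 = 0.39 × 0.82 × 0.88 = 0.2814 m³/s
w_3 = (3.58 − 0.52)/2 = 1.53 m; q_3 = 0.53 × 1.75 × 1.53 = 1.419 m³/s
Stations 1, 4 contribute zero (depth or velocity is 0).
Q = Σ qᵢ = 1.700 m³/s

1.70 m³/s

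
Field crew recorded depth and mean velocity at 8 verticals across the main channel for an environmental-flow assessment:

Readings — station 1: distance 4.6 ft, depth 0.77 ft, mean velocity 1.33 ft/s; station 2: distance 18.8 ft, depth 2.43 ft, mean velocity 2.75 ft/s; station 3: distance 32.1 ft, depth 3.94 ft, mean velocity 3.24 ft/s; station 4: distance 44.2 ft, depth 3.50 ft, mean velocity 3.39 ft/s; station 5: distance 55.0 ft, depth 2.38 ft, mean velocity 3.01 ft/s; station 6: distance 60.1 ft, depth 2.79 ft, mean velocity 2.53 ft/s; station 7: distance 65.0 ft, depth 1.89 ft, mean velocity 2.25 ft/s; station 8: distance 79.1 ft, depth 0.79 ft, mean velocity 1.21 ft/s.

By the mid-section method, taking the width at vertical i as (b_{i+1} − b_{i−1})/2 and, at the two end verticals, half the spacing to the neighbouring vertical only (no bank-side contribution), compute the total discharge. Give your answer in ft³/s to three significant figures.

w_1 = (18.8 − 4.6)/2 = 7.1 ft; q_1 = 1.33 × 0.77 × 7.1 = 7.271 ft³/s
w_2 = (32.1 − 4.6)/2 = 13.75 ft; q_2 = 2.75 × 2.43 × 13.75 = 91.88 ft³/s
w_3 = (44.2 − 18.8)/2 = 12.7 ft; q_3 = 3.24 × 3.94 × 12.7 = 162.1 ft³/s
w_4 = (55.0 − 32.1)/2 = 11.45 ft; q_4 = 3.39 × 3.50 × 11.45 = 135.9 ft³/s
w_5 = (60.1 − 44.2)/2 = 7.95 ft; q_5 = 3.01 × 2.38 × 7.95 = 56.95 ft³/s
w_6 = (65.0 − 55.0)/2 = 5 ft; q_6 = 2.53 × 2.79 × 5 = 35.29 ft³/s
w_7 = (79.1 − 60.1)/2 = 9.5 ft; q_7 = 2.25 × 1.89 × 9.5 = 40.40 ft³/s
w_8 = (79.1 − 65.0)/2 = 7.05 ft; q_8 = 1.21 × 0.79 × 7.05 = 6.739 ft³/s
Q = Σ qᵢ = 536.5 ft³/s

537 ft³/s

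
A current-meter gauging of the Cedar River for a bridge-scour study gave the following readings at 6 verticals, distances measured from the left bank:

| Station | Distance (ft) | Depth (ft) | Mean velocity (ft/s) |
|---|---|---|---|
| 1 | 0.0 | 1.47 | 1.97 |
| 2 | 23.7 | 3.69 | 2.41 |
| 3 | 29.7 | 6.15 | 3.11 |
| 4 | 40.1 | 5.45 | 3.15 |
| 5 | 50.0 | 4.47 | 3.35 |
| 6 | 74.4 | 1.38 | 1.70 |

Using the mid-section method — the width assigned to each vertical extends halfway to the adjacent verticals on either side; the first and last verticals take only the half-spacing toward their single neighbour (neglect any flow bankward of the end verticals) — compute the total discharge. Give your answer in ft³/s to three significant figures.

783 ft³/s

w_1 = (23.7 − 0.0)/2 = 11.85 ft; q_1 = 1.97 × 1.47 × 11.85 = 34.32 ft³/s
w_2 = (29.7 − 0.0)/2 = 14.85 ft; q_2 = 2.41 × 3.69 × 14.85 = 132.1 ft³/s
w_3 = (40.1 − 23.7)/2 = 8.2 ft; q_3 = 3.11 × 6.15 × 8.2 = 156.8 ft³/s
w_4 = (50.0 − 29.7)/2 = 10.15 ft; q_4 = 3.15 × 5.45 × 10.15 = 174.3 ft³/s
w_5 = (74.4 − 40.1)/2 = 17.15 ft; q_5 = 3.35 × 4.47 × 17.15 = 256.8 ft³/s
w_6 = (74.4 − 50.0)/2 = 12.2 ft; q_6 = 1.70 × 1.38 × 12.2 = 28.62 ft³/s
Q = Σ qᵢ = 782.9 ft³/s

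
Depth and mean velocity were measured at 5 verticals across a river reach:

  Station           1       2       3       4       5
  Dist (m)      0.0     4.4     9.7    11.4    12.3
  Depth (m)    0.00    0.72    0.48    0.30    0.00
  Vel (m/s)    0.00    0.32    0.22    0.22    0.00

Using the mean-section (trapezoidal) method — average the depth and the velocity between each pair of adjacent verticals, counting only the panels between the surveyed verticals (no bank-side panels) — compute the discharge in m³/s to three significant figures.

Panel 1-2: Δb = 4.4 m, d̄ = (0.00+0.72)/2 = 0.36, v̄ = (0.00+0.32)/2 = 0.16 → q = 4.4×0.36×0.16 = 0.2534 m³/s
Panel 2-3: Δb = 5.3 m, d̄ = (0.72+0.48)/2 = 0.6, v̄ = (0.32+0.22)/2 = 0.27 → q = 5.3×0.6×0.27 = 0.8586 m³/s
Panel 3-4: Δb = 1.7 m, d̄ = (0.48+0.30)/2 = 0.39, v̄ = (0.22+0.22)/2 = 0.22 → q = 1.7×0.39×0.22 = 0.1459 m³/s
Panel 4-5: Δb = 0.9 m, d̄ = (0.30+0.00)/2 = 0.15, v̄ = (0.22+0.00)/2 = 0.11 → q = 0.9×0.15×0.11 = 0.01485 m³/s
Q = Σ q = 1.273 m³/s

1.27 m³/s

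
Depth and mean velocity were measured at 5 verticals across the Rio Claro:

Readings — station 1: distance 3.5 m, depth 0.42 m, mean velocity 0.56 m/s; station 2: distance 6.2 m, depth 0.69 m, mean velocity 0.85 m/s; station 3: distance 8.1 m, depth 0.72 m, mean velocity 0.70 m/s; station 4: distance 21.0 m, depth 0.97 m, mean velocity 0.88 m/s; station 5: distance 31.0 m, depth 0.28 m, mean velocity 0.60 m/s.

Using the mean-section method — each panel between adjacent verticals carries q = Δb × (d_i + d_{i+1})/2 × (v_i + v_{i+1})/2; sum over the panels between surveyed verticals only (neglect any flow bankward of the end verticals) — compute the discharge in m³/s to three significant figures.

15.3 m³/s

Panel 1-2: Δb = 2.7 m, d̄ = (0.42+0.69)/2 = 0.555, v̄ = (0.56+0.85)/2 = 0.705 → q = 2.7×0.555×0.705 = 1.056 m³/s
Panel 2-3: Δb = 1.9 m, d̄ = (0.69+0.72)/2 = 0.705, v̄ = (0.85+0.70)/2 = 0.775 → q = 1.9×0.705×0.775 = 1.038 m³/s
Panel 3-4: Δb = 12.9 m, d̄ = (0.72+0.97)/2 = 0.845, v̄ = (0.70+0.88)/2 = 0.79 → q = 12.9×0.845×0.79 = 8.611 m³/s
Panel 4-5: Δb = 10 m, d̄ = (0.97+0.28)/2 = 0.625, v̄ = (0.88+0.60)/2 = 0.74 → q = 10×0.625×0.74 = 4.625 m³/s
Q = Σ q = 15.33 m³/s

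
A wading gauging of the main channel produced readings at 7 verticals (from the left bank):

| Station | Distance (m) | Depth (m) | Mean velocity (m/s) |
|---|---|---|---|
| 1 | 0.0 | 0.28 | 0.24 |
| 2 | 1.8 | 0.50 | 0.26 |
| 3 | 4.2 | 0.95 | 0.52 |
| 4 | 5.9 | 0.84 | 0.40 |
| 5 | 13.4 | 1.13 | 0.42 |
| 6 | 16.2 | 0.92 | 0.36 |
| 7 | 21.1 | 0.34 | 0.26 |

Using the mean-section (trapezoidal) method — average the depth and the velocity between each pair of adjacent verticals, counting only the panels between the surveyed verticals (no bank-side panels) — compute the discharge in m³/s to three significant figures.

6.66 m³/s

Panel 1-2: Δb = 1.8 m, d̄ = (0.28+0.50)/2 = 0.39, v̄ = (0.24+0.26)/2 = 0.25 → q = 1.8×0.39×0.25 = 0.1755 m³/s
Panel 2-3: Δb = 2.4 m, d̄ = (0.50+0.95)/2 = 0.725, v̄ = (0.26+0.52)/2 = 0.39 → q = 2.4×0.725×0.39 = 0.6786 m³/s
Panel 3-4: Δb = 1.7 m, d̄ = (0.95+0.84)/2 = 0.895, v̄ = (0.52+0.40)/2 = 0.46 → q = 1.7×0.895×0.46 = 0.6999 m³/s
Panel 4-5: Δb = 7.5 m, d̄ = (0.84+1.13)/2 = 0.985, v̄ = (0.40+0.42)/2 = 0.41 → q = 7.5×0.985×0.41 = 3.029 m³/s
Panel 5-6: Δb = 2.8 m, d̄ = (1.13+0.92)/2 = 1.025, v̄ = (0.42+0.36)/2 = 0.39 → q = 2.8×1.025×0.39 = 1.119 m³/s
Panel 6-7: Δb = 4.9 m, d̄ = (0.92+0.34)/2 = 0.63, v̄ = (0.36+0.26)/2 = 0.31 → q = 4.9×0.63×0.31 = 0.9570 m³/s
Q = Σ q = 6.659 m³/s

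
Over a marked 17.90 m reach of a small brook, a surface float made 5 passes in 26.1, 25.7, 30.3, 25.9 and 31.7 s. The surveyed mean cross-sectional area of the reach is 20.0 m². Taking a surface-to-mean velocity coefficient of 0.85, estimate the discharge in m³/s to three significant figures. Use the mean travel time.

t̄ = (26.1 + 25.7 + 30.3 + 25.9 + 31.7) / 5 = 27.94 s
v_surface = L / t̄ = 17.90 / 27.94 = 0.6407 m/s
v_mean = 0.85 × 0.6407 = 0.5446 m/s
Q = A × v_mean = 20.0 × 0.5446 = 10.89 m³/s

10.9 m³/s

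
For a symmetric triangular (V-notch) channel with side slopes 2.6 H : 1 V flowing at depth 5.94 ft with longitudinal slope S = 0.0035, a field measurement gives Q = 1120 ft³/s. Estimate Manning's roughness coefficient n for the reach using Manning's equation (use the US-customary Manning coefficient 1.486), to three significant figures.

A = z·y² = 2.6×5.94² = 91.74 ft²
P = 2y√(1+z²) = 2×5.94×√(1+2.6²) = 33.09 ft
R = A/P = 91.74/33.09 = 2.772 ft
n = (1.486/Q)·A·R^(2/3)·S^(1/2) = (1.486/1120) × 91.74 × 1.973 × 0.05916 = 0.01421

0.0142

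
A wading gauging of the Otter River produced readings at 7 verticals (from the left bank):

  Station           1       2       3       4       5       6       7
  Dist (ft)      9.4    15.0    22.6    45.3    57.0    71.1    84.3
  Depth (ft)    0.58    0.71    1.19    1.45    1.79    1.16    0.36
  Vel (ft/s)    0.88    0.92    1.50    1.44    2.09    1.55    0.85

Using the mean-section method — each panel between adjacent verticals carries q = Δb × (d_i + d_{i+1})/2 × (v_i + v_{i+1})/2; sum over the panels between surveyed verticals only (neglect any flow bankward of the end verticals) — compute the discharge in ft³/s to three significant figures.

139 ft³/s

Panel 1-2: Δb = 5.6 ft, d̄ = (0.58+0.71)/2 = 0.645, v̄ = (0.88+0.92)/2 = 0.9 → q = 5.6×0.645×0.9 = 3.251 ft³/s
Panel 2-3: Δb = 7.6 ft, d̄ = (0.71+1.19)/2 = 0.95, v̄ = (0.92+1.50)/2 = 1.21 → q = 7.6×0.95×1.21 = 8.736 ft³/s
Panel 3-4: Δb = 22.7 ft, d̄ = (1.19+1.45)/2 = 1.32, v̄ = (1.50+1.44)/2 = 1.47 → q = 22.7×1.32×1.47 = 44.05 ft³/s
Panel 4-5: Δb = 11.7 ft, d̄ = (1.45+1.79)/2 = 1.62, v̄ = (1.44+2.09)/2 = 1.765 → q = 11.7×1.62×1.765 = 33.45 ft³/s
Panel 5-6: Δb = 14.1 ft, d̄ = (1.79+1.16)/2 = 1.475, v̄ = (2.09+1.55)/2 = 1.82 → q = 14.1×1.475×1.82 = 37.85 ft³/s
Panel 6-7: Δb = 13.2 ft, d̄ = (1.16+0.36)/2 = 0.76, v̄ = (1.55+0.85)/2 = 1.2 → q = 13.2×0.76×1.2 = 12.04 ft³/s
Q = Σ q = 139.4 ft³/s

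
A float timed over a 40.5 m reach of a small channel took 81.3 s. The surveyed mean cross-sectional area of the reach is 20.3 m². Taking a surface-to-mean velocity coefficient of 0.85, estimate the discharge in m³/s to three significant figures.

v_surface = L / t̄ = 40.5 / 81.3 = 0.4982 m/s
v_mean = 0.85 × 0.4982 = 0.4234 m/s
Q = A × v_mean = 20.3 × 0.4234 = 8.596 m³/s

8.60 m³/s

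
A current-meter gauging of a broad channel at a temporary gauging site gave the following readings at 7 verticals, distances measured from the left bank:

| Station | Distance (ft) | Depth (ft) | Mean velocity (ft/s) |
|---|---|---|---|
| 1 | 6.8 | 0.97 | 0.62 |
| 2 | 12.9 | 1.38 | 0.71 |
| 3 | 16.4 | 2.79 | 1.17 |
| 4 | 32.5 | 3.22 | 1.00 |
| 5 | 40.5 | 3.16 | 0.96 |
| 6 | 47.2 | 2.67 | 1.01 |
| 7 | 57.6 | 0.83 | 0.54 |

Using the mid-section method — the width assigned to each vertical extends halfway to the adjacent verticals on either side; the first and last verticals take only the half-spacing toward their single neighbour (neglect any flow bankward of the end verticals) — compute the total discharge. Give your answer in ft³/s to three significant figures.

125 ft³/s

w_1 = (12.9 − 6.8)/2 = 3.05 ft; q_1 = 0.62 × 0.97 × 3.05 = 1.834 ft³/s
w_2 = (16.4 − 6.8)/2 = 4.8 ft; q_2 = 0.71 × 1.38 × 4.8 = 4.703 ft³/s
w_3 = (32.5 − 12.9)/2 = 9.8 ft; q_3 = 1.17 × 2.79 × 9.8 = 31.99 ft³/s
w_4 = (40.5 − 16.4)/2 = 12.05 ft; q_4 = 1.00 × 3.22 × 12.05 = 38.80 ft³/s
w_5 = (47.2 − 32.5)/2 = 7.35 ft; q_5 = 0.96 × 3.16 × 7.35 = 22.30 ft³/s
w_6 = (57.6 − 40.5)/2 = 8.55 ft; q_6 = 1.01 × 2.67 × 8.55 = 23.06 ft³/s
w_7 = (57.6 − 47.2)/2 = 5.2 ft; q_7 = 0.54 × 0.83 × 5.2 = 2.331 ft³/s
Q = Σ qᵢ = 125.0 ft³/s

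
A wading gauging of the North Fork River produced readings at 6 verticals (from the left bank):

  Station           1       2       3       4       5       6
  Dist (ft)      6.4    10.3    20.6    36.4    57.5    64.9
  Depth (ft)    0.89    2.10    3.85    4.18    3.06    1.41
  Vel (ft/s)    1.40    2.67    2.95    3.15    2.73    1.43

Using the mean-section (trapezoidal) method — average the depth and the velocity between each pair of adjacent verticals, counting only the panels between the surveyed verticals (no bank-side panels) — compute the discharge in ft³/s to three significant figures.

550 ft³/s

Panel 1-2: Δb = 3.9 ft, d̄ = (0.89+2.10)/2 = 1.495, v̄ = (1.40+2.67)/2 = 2.035 → q = 3.9×1.495×2.035 = 11.87 ft³/s
Panel 2-3: Δb = 10.3 ft, d̄ = (2.10+3.85)/2 = 2.975, v̄ = (2.67+2.95)/2 = 2.81 → q = 10.3×2.975×2.81 = 86.11 ft³/s
Panel 3-4: Δb = 15.8 ft, d̄ = (3.85+4.18)/2 = 4.015, v̄ = (2.95+3.15)/2 = 3.05 → q = 15.8×4.015×3.05 = 193.5 ft³/s
Panel 4-5: Δb = 21.1 ft, d̄ = (4.18+3.06)/2 = 3.62, v̄ = (3.15+2.73)/2 = 2.94 → q = 21.1×3.62×2.94 = 224.6 ft³/s
Panel 5-6: Δb = 7.4 ft, d̄ = (3.06+1.41)/2 = 2.235, v̄ = (2.73+1.43)/2 = 2.08 → q = 7.4×2.235×2.08 = 34.40 ft³/s
Q = Σ q = 550.4 ft³/s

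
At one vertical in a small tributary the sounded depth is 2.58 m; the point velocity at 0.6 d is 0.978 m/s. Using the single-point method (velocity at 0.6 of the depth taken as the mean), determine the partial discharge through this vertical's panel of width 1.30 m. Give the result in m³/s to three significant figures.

v̄ = v₀.₆ = 0.978 m/s
q = v̄ × d × w = 0.9780 × 2.58 × 1.30 = 3.280 m³/s

3.28 m³/s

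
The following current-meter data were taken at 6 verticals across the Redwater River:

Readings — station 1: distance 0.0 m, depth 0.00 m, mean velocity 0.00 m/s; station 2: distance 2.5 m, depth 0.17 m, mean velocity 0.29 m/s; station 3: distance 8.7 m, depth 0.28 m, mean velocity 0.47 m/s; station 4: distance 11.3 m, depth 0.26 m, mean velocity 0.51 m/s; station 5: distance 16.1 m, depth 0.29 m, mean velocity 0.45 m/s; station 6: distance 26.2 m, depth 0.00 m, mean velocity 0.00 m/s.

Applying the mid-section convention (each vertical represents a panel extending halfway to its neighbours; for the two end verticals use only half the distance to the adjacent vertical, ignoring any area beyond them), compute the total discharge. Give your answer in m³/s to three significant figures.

2.26 m³/s

w_2 = (8.7 − 0.0)/2 = 4.35 m; q_2 = 0.29 × 0.17 × 4.35 = 0.2145 m³/s
w_3 = (11.3 − 2.5)/2 = 4.4 m; q_3 = 0.47 × 0.28 × 4.4 = 0.5790 m³/s
w_4 = (16.1 − 8.7)/2 = 3.7 m; q_4 = 0.51 × 0.26 × 3.7 = 0.4906 m³/s
w_5 = (26.2 − 11.3)/2 = 7.45 m; q_5 = 0.45 × 0.29 × 7.45 = 0.9722 m³/s
Stations 1, 6 contribute zero (depth or velocity is 0).
Q = Σ qᵢ = 2.256 m³/s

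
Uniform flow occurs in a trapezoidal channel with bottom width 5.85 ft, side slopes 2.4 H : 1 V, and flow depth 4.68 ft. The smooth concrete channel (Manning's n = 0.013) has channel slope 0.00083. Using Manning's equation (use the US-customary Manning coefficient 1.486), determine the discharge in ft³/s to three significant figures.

504 ft³/s

A = (b + z·y)·y = (5.85 + 2.4×4.68)×4.68 = 79.94 ft²
P = b + 2y√(1+z²) = 5.85 + 2×4.68×√(1+2.4²) = 30.19 ft
R = A/P = 79.94/30.19 = 2.648 ft
Q = (1.486/n)·A·R^(2/3)·S^(1/2) = (1.486/0.013) × 79.94 × 2.648^(2/3) × 0.00083^(1/2) = 503.9 ft³/s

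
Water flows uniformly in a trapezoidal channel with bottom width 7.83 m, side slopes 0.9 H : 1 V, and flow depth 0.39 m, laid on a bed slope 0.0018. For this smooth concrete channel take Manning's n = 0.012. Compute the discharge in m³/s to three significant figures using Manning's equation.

A = (b + z·y)·y = (7.83 + 0.9×0.39)×0.39 = 3.191 m²
P = b + 2y√(1+z²) = 7.83 + 2×0.39×√(1+0.9²) = 8.879 m
R = A/P = 3.191/8.879 = 0.3593 m
Q = (1/n)·A·R^(2/3)·S^(1/2) = (1/0.012) × 3.191 × 0.3593^(2/3) × 0.0018^(1/2) = 5.701 m³/s

5.70 m³/s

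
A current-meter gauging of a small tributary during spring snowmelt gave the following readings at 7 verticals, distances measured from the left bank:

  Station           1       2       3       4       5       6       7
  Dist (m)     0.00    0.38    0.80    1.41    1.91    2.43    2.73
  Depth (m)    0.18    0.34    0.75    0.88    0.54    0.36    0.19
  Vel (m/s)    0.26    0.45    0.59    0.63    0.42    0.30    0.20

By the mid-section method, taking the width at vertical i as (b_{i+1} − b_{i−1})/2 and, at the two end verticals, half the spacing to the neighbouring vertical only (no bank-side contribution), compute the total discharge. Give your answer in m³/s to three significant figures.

w_1 = (0.38 − 0.00)/2 = 0.19 m; q_1 = 0.26 × 0.18 × 0.19 = 0.008892 m³/s
w_2 = (0.80 − 0.00)/2 = 0.4 m; q_2 = 0.45 × 0.34 × 0.4 = 0.06120 m³/s
w_3 = (1.41 − 0.38)/2 = 0.515 m; q_3 = 0.59 × 0.75 × 0.515 = 0.2279 m³/s
w_4 = (1.91 − 0.80)/2 = 0.555 m; q_4 = 0.63 × 0.88 × 0.555 = 0.3077 m³/s
w_5 = (2.43 − 1.41)/2 = 0.51 m; q_5 = 0.42 × 0.54 × 0.51 = 0.1157 m³/s
w_6 = (2.73 − 1.91)/2 = 0.41 m; q_6 = 0.30 × 0.36 × 0.41 = 0.04428 m³/s
w_7 = (2.73 − 2.43)/2 = 0.15 m; q_7 = 0.20 × 0.19 × 0.15 = 0.005700 m³/s
Q = Σ qᵢ = 0.7713 m³/s

0.771 m³/s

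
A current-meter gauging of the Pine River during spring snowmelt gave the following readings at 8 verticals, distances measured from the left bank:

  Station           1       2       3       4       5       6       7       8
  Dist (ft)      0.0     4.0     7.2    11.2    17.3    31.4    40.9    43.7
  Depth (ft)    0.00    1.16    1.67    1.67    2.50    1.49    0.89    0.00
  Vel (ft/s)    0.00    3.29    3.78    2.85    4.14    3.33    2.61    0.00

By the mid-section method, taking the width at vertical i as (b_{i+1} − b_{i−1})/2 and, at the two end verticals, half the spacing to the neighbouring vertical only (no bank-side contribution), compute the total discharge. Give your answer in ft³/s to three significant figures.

238 ft³/s

w_2 = (7.2 − 0.0)/2 = 3.6 ft; q_2 = 3.29 × 1.16 × 3.6 = 13.74 ft³/s
w_3 = (11.2 − 4.0)/2 = 3.6 ft; q_3 = 3.78 × 1.67 × 3.6 = 22.73 ft³/s
w_4 = (17.3 − 7.2)/2 = 5.05 ft; q_4 = 2.85 × 1.67 × 5.05 = 24.04 ft³/s
w_5 = (31.4 − 11.2)/2 = 10.1 ft; q_5 = 4.14 × 2.50 × 10.1 = 104.5 ft³/s
w_6 = (40.9 − 17.3)/2 = 11.8 ft; q_6 = 3.33 × 1.49 × 11.8 = 58.55 ft³/s
w_7 = (43.7 − 31.4)/2 = 6.15 ft; q_7 = 2.61 × 0.89 × 6.15 = 14.29 ft³/s
Stations 1, 8 contribute zero (depth or velocity is 0).
Q = Σ qᵢ = 237.9 ft³/s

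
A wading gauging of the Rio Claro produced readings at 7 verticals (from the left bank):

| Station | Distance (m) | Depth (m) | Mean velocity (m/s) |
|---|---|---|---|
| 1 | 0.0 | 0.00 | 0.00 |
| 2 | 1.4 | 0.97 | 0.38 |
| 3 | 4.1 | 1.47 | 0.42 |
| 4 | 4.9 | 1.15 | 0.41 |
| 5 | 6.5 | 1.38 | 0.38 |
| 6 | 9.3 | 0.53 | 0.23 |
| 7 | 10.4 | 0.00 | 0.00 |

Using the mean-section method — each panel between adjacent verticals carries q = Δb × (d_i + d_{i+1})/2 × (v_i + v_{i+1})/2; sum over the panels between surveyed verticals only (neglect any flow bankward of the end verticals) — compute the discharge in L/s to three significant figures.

Panel 1-2: Δb = 1.4 m, d̄ = (0.00+0.97)/2 = 0.485, v̄ = (0.00+0.38)/2 = 0.19 → q = 1.4×0.485×0.19 = 0.1290 m³/s
Panel 2-3: Δb = 2.7 m, d̄ = (0.97+1.47)/2 = 1.22, v̄ = (0.38+0.42)/2 = 0.4 → q = 2.7×1.22×0.4 = 1.318 m³/s
Panel 3-4: Δb = 0.8 m, d̄ = (1.47+1.15)/2 = 1.31, v̄ = (0.42+0.41)/2 = 0.415 → q = 0.8×1.31×0.415 = 0.4349 m³/s
Panel 4-5: Δb = 1.6 m, d̄ = (1.15+1.38)/2 = 1.265, v̄ = (0.41+0.38)/2 = 0.395 → q = 1.6×1.265×0.395 = 0.7995 m³/s
Panel 5-6: Δb = 2.8 m, d̄ = (1.38+0.53)/2 = 0.955, v̄ = (0.38+0.23)/2 = 0.305 → q = 2.8×0.955×0.305 = 0.8156 m³/s
Panel 6-7: Δb = 1.1 m, d̄ = (0.53+0.00)/2 = 0.265, v̄ = (0.23+0.00)/2 = 0.115 → q = 1.1×0.265×0.115 = 0.03352 m³/s
Q = Σ q = 3.530 m³/s
= 3.530 × 1000 = 3530 L/s

3530 L/s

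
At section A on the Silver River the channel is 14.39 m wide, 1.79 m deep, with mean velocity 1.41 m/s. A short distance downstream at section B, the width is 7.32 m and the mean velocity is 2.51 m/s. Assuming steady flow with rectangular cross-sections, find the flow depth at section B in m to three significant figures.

Q = A₁V₁ = (14.39×1.79) × 1.41 = 36.32 m³/s
d₂ = Q/(b₂ V₂) = 36.32/(7.32×2.51) = 1.977 m

1.98 m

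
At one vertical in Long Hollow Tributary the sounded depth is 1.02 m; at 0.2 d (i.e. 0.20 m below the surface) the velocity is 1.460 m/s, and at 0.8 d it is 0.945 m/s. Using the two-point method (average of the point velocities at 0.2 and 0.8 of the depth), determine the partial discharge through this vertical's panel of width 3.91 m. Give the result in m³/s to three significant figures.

v̄ = (1.460 + 0.945) / 2 = 1.203 m/s
q = v̄ × d × w = 1.203 × 1.02 × 3.91 = 4.796 m³/s

4.80 m³/s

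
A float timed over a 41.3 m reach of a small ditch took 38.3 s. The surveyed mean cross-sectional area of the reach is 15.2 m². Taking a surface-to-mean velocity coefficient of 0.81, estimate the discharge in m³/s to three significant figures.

13.3 m³/s

v_surface = L / t̄ = 41.3 / 38.3 = 1.078 m/s
v_mean = 0.81 × 1.078 = 0.8734 m/s
Q = A × v_mean = 15.2 × 0.8734 = 13.28 m³/s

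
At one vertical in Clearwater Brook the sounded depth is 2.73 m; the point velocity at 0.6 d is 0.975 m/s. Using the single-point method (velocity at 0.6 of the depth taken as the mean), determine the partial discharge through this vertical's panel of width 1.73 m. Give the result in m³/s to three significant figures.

4.60 m³/s

v̄ = v₀.₆ = 0.975 m/s
q = v̄ × d × w = 0.9750 × 2.73 × 1.73 = 4.605 m³/s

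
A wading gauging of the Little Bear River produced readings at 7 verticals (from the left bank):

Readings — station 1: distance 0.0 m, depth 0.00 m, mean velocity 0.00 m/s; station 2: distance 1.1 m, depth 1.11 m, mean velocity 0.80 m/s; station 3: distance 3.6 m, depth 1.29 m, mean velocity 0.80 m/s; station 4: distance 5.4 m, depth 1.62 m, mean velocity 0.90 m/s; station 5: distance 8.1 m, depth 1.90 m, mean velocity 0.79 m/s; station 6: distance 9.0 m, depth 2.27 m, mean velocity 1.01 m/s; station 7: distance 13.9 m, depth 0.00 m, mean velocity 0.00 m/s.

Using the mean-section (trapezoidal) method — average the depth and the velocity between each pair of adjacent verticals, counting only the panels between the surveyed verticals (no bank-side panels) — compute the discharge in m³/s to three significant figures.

Panel 1-2: Δb = 1.1 m, d̄ = (0.00+1.11)/2 = 0.555, v̄ = (0.00+0.80)/2 = 0.4 → q = 1.1×0.555×0.4 = 0.2442 m³/s
Panel 2-3: Δb = 2.5 m, d̄ = (1.11+1.29)/2 = 1.2, v̄ = (0.80+0.80)/2 = 0.8 → q = 2.5×1.2×0.8 = 2.400 m³/s
Panel 3-4: Δb = 1.8 m, d̄ = (1.29+1.62)/2 = 1.455, v̄ = (0.80+0.90)/2 = 0.85 → q = 1.8×1.455×0.85 = 2.226 m³/s
Panel 4-5: Δb = 2.7 m, d̄ = (1.62+1.90)/2 = 1.76, v̄ = (0.90+0.79)/2 = 0.845 → q = 2.7×1.76×0.845 = 4.015 m³/s
Panel 5-6: Δb = 0.9 m, d̄ = (1.90+2.27)/2 = 2.085, v̄ = (0.79+1.01)/2 = 0.9 → q = 0.9×2.085×0.9 = 1.689 m³/s
Panel 6-7: Δb = 4.9 m, d̄ = (2.27+0.00)/2 = 1.135, v̄ = (1.01+0.00)/2 = 0.505 → q = 4.9×1.135×0.505 = 2.809 m³/s
Q = Σ q = 13.38 m³/s

13.4 m³/s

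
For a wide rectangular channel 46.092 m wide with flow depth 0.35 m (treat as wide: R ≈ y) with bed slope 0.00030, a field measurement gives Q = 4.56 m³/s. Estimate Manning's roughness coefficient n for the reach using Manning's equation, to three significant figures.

0.0304

A = b·y = 46.092 × 0.35 = 16.13 m²
Wide channel: R ≈ y = 0.35 m
n = (1/Q)·A·R^(2/3)·S^(1/2) = (1/4.56) × 16.13 × 0.4966 × 0.01732 = 0.03043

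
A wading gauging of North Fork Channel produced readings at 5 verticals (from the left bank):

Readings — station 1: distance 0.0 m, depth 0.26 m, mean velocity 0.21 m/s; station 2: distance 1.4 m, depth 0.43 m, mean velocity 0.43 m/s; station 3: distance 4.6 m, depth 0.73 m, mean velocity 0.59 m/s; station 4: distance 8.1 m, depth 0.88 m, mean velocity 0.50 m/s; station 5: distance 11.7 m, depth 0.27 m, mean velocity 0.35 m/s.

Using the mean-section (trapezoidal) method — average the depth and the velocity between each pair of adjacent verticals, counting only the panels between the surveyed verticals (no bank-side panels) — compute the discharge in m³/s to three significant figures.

Panel 1-2: Δb = 1.4 m, d̄ = (0.26+0.43)/2 = 0.345, v̄ = (0.21+0.43)/2 = 0.32 → q = 1.4×0.345×0.32 = 0.1546 m³/s
Panel 2-3: Δb = 3.2 m, d̄ = (0.43+0.73)/2 = 0.58, v̄ = (0.43+0.59)/2 = 0.51 → q = 3.2×0.58×0.51 = 0.9466 m³/s
Panel 3-4: Δb = 3.5 m, d̄ = (0.73+0.88)/2 = 0.805, v̄ = (0.59+0.50)/2 = 0.545 → q = 3.5×0.805×0.545 = 1.536 m³/s
Panel 4-5: Δb = 3.6 m, d̄ = (0.88+0.27)/2 = 0.575, v̄ = (0.50+0.35)/2 = 0.425 → q = 3.6×0.575×0.425 = 0.8798 m³/s
Q = Σ q = 3.516 m³/s

3.52 m³/s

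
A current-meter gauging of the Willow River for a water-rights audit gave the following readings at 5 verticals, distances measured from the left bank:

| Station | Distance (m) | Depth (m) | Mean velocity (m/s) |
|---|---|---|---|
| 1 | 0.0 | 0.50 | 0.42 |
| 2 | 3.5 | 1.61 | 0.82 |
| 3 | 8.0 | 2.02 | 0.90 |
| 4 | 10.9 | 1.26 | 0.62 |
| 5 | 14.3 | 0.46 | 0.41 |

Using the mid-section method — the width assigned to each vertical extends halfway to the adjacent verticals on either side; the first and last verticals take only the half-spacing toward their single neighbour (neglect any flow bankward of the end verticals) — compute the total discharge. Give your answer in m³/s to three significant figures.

w_1 = (3.5 − 0.0)/2 = 1.75 m; q_1 = 0.42 × 0.50 × 1.75 = 0.3675 m³/s
w_2 = (8.0 − 0.0)/2 = 4 m; q_2 = 0.82 × 1.61 × 4 = 5.281 m³/s
w_3 = (10.9 − 3.5)/2 = 3.7 m; q_3 = 0.90 × 2.02 × 3.7 = 6.727 m³/s
w_4 = (14.3 − 8.0)/2 = 3.15 m; q_4 = 0.62 × 1.26 × 3.15 = 2.461 m³/s
w_5 = (14.3 − 10.9)/2 = 1.7 m; q_5 = 0.41 × 0.46 × 1.7 = 0.3206 m³/s
Q = Σ qᵢ = 15.16 m³/s

15.2 m³/s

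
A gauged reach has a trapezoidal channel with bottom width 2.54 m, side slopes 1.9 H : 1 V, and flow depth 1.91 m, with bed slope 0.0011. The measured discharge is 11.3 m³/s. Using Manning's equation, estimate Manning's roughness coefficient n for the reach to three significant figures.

0.0368

A = (b + z·y)·y = (2.54 + 1.9×1.91)×1.91 = 11.78 m²
P = b + 2y√(1+z²) = 2.54 + 2×1.91×√(1+1.9²) = 10.74 m
R = A/P = 11.78/10.74 = 1.097 m
n = (1/Q)·A·R^(2/3)·S^(1/2) = (1/11.3) × 11.78 × 1.064 × 0.03317 = 0.03678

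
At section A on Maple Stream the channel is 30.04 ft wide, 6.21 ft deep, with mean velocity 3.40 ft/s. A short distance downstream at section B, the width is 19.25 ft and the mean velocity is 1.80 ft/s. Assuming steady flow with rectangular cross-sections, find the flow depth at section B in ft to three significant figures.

Q = A₁V₁ = (30.04×6.21) × 3.40 = 634.3 ft³/s
d₂ = Q/(b₂ V₂) = 634.3/(19.25×1.80) = 18.30 ft

18.3 ft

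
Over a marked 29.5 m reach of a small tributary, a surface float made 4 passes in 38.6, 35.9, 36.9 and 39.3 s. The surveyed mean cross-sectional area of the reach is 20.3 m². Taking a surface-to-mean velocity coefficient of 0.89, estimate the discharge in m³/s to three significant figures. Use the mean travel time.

t̄ = (38.6 + 35.9 + 36.9 + 39.3) / 4 = 37.675 s
v_surface = L / t̄ = 29.5 / 37.675 = 0.7830 m/s
v_mean = 0.89 × 0.7830 = 0.6969 m/s
Q = A × v_mean = 20.3 × 0.6969 = 14.15 m³/s

14.1 m³/s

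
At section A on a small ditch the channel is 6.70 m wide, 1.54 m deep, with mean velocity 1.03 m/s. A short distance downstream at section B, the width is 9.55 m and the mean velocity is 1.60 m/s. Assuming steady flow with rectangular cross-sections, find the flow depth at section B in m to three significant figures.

0.696 m

Q = A₁V₁ = (6.70×1.54) × 1.03 = 10.63 m³/s
d₂ = Q/(b₂ V₂) = 10.63/(9.55×1.60) = 0.6955 m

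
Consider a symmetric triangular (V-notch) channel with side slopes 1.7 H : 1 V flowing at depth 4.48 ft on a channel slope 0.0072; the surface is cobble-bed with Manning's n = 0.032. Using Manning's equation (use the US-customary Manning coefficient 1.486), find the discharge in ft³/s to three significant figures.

A = z·y² = 1.7×4.48² = 34.12 ft²
P = 2y√(1+z²) = 2×4.48×√(1+1.7²) = 17.67 ft
R = A/P = 34.12/17.67 = 1.931 ft
Q = (1.486/n)·A·R^(2/3)·S^(1/2) = (1.486/0.032) × 34.12 × 1.931^(2/3) × 0.0072^(1/2) = 208.5 ft³/s

208 ft³/s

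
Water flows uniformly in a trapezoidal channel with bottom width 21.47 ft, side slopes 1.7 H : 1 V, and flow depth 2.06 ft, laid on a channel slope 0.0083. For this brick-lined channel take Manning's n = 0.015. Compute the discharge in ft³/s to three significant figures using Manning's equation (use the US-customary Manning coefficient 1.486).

671 ft³/s

A = (b + z·y)·y = (21.47 + 1.7×2.06)×2.06 = 51.44 ft²
P = b + 2y√(1+z²) = 21.47 + 2×2.06×√(1+1.7²) = 29.60 ft
R = A/P = 51.44/29.60 = 1.738 ft
Q = (1.486/n)·A·R^(2/3)·S^(1/2) = (1.486/0.015) × 51.44 × 1.738^(2/3) × 0.0083^(1/2) = 671.2 ft³/s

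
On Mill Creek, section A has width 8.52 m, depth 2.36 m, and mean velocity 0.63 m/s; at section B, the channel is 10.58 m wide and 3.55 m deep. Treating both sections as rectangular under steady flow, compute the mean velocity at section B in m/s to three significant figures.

0.337 m/s

Q = A₁V₁ = (8.52×2.36) × 0.63 = 12.67 m³/s
A₂ = 10.58 × 3.55 = 37.56 m²
V₂ = Q/A₂ = 12.67/37.56 = 0.3373 m/s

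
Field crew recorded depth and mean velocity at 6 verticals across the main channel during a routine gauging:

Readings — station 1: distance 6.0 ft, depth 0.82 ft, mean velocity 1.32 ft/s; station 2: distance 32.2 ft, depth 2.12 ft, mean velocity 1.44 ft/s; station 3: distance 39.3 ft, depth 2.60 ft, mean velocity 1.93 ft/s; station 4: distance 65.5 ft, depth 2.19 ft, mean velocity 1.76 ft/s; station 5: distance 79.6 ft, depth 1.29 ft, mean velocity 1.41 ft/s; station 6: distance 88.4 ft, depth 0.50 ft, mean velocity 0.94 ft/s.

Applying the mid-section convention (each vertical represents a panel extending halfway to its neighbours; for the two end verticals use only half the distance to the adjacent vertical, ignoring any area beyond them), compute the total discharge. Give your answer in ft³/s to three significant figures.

249 ft³/s

w_1 = (32.2 − 6.0)/2 = 13.1 ft; q_1 = 1.32 × 0.82 × 13.1 = 14.18 ft³/s
w_2 = (39.3 − 6.0)/2 = 16.65 ft; q_2 = 1.44 × 2.12 × 16.65 = 50.83 ft³/s
w_3 = (65.5 − 32.2)/2 = 16.65 ft; q_3 = 1.93 × 2.60 × 16.65 = 83.55 ft³/s
w_4 = (79.6 − 39.3)/2 = 20.15 ft; q_4 = 1.76 × 2.19 × 20.15 = 77.67 ft³/s
w_5 = (88.4 − 65.5)/2 = 11.45 ft; q_5 = 1.41 × 1.29 × 11.45 = 20.83 ft³/s
w_6 = (88.4 − 79.6)/2 = 4.4 ft; q_6 = 0.94 × 0.50 × 4.4 = 2.068 ft³/s
Q = Σ qᵢ = 249.1 ft³/s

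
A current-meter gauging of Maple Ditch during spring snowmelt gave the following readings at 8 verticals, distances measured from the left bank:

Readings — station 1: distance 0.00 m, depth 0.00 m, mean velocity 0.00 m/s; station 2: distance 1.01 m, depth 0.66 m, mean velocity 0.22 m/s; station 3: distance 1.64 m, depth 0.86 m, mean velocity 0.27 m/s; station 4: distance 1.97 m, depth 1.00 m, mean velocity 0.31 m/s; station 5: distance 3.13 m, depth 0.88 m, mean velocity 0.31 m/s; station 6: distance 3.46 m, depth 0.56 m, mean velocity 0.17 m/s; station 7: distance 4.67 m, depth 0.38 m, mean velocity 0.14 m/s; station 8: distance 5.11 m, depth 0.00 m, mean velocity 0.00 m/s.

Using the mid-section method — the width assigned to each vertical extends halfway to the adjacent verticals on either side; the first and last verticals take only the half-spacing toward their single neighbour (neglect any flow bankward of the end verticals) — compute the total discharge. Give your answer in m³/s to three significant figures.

w_2 = (1.64 − 0.00)/2 = 0.82 m; q_2 = 0.22 × 0.66 × 0.82 = 0.1191 m³/s
w_3 = (1.97 − 1.01)/2 = 0.48 m; q_3 = 0.27 × 0.86 × 0.48 = 0.1115 m³/s
w_4 = (3.13 − 1.64)/2 = 0.745 m; q_4 = 0.31 × 1.00 × 0.745 = 0.2310 m³/s
w_5 = (3.46 − 1.97)/2 = 0.745 m; q_5 = 0.31 × 0.88 × 0.745 = 0.2032 m³/s
w_6 = (4.67 − 3.13)/2 = 0.77 m; q_6 = 0.17 × 0.56 × 0.77 = 0.07330 m³/s
w_7 = (5.11 − 3.46)/2 = 0.825 m; q_7 = 0.14 × 0.38 × 0.825 = 0.04389 m³/s
Stations 1, 8 contribute zero (depth or velocity is 0).
Q = Σ qᵢ = 0.7819 m³/s

0.782 m³/s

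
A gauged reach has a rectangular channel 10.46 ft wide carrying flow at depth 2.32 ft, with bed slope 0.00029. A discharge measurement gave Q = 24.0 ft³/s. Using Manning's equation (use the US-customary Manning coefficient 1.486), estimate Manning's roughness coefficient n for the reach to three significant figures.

A = b·y = 10.46 × 2.32 = 24.27 ft²
P = b + 2y = 10.46 + 2×2.32 = 15.10 ft
R = A/P = 24.27/15.10 = 1.607 ft
n = (1.486/Q)·A·R^(2/3)·S^(1/2) = (1.486/24.0) × 24.27 × 1.372 × 0.01703 = 0.03511

0.0351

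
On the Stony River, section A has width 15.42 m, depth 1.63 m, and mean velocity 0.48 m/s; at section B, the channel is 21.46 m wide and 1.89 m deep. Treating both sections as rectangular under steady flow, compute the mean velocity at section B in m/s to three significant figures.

0.297 m/s

Q = A₁V₁ = (15.42×1.63) × 0.48 = 12.06 m³/s
A₂ = 21.46 × 1.89 = 40.56 m²
V₂ = Q/A₂ = 12.06/40.56 = 0.2975 m/s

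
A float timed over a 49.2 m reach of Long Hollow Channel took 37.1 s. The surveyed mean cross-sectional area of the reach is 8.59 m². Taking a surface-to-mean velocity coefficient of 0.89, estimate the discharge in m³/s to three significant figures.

10.1 m³/s

v_surface = L / t̄ = 49.2 / 37.1 = 1.326 m/s
v_mean = 0.89 × 1.326 = 1.180 m/s
Q = A × v_mean = 8.59 × 1.180 = 10.14 m³/s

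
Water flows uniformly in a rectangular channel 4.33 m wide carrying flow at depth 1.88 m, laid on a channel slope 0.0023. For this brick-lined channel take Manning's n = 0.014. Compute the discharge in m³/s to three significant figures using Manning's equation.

28.0 m³/s

A = b·y = 4.33 × 1.88 = 8.140 m²
P = b + 2y = 4.33 + 2×1.88 = 8.090 m
R = A/P = 8.140/8.090 = 1.006 m
Q = (1/n)·A·R^(2/3)·S^(1/2) = (1/0.014) × 8.140 × 1.006^(2/3) × 0.0023^(1/2) = 28.00 m³/s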